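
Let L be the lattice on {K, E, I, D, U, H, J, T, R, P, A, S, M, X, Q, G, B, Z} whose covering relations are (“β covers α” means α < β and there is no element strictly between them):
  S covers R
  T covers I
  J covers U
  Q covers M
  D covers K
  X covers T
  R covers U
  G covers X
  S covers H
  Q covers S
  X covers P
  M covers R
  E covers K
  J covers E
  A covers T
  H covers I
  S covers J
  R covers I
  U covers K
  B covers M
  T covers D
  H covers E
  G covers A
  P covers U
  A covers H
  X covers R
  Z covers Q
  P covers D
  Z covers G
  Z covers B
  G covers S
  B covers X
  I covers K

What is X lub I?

Common upper bounds of {X, I}: B, G, X, Z.
The least among these is X.

X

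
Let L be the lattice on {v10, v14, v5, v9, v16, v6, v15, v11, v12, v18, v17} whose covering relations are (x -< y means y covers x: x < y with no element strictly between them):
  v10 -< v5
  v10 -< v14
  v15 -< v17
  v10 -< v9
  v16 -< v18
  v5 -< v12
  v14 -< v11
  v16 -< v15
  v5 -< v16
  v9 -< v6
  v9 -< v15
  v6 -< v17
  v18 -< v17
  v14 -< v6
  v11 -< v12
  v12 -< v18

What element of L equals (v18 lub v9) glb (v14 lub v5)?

v18 ∨ v9 = v17
v14 ∨ v5 = v12
v17 ∧ v12 = v12

v12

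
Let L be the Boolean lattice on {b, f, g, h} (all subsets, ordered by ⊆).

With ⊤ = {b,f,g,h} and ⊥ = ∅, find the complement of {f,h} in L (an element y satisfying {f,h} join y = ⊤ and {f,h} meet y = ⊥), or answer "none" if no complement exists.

{b,g}

Need y with {f,h} ∨ y = {b,f,g,h} and {f,h} ∧ y = ∅.
Checking each element gives: {b,g}.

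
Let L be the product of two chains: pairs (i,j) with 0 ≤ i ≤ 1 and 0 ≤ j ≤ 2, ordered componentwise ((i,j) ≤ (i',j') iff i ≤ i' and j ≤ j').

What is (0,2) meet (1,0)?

In a product of chains, the meet is componentwise min, giving (0,0).

(0,0)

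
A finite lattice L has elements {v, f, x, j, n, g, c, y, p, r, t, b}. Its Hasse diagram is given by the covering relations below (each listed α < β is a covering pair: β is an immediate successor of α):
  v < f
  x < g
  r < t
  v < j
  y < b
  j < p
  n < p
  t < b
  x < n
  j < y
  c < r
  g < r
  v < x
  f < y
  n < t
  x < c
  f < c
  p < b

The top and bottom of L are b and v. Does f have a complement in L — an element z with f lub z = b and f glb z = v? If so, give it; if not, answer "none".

Need z with f ∨ z = b and f ∧ z = v.
Checking each element gives: p.

p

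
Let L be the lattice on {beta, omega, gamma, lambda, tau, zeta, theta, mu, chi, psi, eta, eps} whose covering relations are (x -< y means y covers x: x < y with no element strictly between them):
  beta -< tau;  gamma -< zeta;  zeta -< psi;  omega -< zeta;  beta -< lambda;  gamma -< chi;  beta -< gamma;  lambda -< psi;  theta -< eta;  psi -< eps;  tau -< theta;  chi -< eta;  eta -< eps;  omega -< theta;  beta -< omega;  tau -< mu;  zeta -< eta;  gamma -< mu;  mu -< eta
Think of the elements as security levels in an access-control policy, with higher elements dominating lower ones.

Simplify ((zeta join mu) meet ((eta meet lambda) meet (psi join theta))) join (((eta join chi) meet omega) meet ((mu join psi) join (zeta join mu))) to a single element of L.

omega

zeta ∨ mu = eta
eta ∧ lambda = beta
psi ∨ theta = eps
beta ∧ eps = beta
eta ∧ beta = beta
eta ∨ chi = eta
eta ∧ omega = omega
mu ∨ psi = eps
zeta ∨ mu = eta
eps ∨ eta = eps
omega ∧ eps = omega
beta ∨ omega = omega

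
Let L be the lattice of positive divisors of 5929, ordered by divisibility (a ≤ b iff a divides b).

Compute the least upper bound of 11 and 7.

In the divisibility order, the join is the least common multiple: lcm(11, 7) = 77.

77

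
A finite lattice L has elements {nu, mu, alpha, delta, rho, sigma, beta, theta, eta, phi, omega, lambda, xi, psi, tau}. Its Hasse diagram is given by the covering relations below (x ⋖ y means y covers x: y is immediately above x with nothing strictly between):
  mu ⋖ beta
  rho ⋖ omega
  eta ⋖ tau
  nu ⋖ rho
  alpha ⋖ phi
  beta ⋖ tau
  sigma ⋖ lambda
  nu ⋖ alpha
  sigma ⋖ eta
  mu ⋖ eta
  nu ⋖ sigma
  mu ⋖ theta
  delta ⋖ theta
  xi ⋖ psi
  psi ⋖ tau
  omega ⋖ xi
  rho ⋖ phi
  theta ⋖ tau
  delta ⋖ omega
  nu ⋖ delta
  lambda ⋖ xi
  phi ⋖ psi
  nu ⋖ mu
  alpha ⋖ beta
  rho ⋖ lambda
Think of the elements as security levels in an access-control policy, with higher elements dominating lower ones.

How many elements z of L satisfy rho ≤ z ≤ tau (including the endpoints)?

7

The interval [rho, tau] = {lambda, omega, phi, psi, rho, tau, xi}, which has 7 elements.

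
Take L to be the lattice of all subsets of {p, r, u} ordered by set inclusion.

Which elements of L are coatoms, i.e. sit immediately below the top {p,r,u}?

The coatoms are exactly the elements covered by {p,r,u}: {p,r}, {p,u}, {r,u}.

{p,r}, {p,u}, {r,u}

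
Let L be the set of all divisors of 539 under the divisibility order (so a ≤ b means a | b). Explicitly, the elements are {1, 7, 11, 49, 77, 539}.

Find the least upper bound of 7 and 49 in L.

In the divisibility order, the join is the least common multiple: lcm(7, 49) = 49.

49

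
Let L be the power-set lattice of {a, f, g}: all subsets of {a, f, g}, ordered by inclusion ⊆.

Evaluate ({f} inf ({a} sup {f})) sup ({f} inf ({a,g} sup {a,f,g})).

{a} ∨ {f} = {a,f}
{f} ∧ {a,f} = {f}
{a,g} ∨ {a,f,g} = {a,f,g}
{f} ∧ {a,f,g} = {f}
{f} ∨ {f} = {f}

{f}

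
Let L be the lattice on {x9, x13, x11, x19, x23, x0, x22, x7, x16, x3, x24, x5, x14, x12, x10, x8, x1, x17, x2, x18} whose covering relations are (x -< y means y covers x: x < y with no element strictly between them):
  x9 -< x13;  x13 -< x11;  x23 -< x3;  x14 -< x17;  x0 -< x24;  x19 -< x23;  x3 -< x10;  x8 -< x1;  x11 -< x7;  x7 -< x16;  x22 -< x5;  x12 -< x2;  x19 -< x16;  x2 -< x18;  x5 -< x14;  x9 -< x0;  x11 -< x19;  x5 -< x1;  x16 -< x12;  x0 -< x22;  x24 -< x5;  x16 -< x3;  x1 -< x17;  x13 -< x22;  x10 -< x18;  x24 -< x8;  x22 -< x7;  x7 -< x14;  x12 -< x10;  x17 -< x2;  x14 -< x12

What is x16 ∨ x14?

Common upper bounds of {x16, x14}: x10, x12, x18, x2.
The least among these is x12.

x12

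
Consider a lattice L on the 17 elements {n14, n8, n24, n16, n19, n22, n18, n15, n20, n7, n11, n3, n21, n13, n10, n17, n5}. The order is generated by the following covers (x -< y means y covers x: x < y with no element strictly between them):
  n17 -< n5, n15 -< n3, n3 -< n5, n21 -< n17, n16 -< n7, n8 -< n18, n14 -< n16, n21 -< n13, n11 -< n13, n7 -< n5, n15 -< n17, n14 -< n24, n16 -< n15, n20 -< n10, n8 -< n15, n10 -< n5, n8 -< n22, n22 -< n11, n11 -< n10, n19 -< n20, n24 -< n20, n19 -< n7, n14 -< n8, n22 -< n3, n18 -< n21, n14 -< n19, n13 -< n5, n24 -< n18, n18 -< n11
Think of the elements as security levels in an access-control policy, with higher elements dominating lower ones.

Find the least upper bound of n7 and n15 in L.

n5

Common upper bounds of {n7, n15}: n5.
The least among these is n5.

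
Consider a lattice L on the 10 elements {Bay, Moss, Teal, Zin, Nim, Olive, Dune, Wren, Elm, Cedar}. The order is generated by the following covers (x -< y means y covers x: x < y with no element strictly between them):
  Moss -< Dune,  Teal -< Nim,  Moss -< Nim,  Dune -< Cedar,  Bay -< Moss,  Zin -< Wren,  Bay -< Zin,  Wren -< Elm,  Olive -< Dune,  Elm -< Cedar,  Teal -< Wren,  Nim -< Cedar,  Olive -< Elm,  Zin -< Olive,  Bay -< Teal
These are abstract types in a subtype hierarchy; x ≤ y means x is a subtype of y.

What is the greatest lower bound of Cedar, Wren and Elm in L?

Common lower bounds of {Cedar, Wren, Elm}: Bay, Teal, Wren, Zin.
The greatest among these is Wren.

Wren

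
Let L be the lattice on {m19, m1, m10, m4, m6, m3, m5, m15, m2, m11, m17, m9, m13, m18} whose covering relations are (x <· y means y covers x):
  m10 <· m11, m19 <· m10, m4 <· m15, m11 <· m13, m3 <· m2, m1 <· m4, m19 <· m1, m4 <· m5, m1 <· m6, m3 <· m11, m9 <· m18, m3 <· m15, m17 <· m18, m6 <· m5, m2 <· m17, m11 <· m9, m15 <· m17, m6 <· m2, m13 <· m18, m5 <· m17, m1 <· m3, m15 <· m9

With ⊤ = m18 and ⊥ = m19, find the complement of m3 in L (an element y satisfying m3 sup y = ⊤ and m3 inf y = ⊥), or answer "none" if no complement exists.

For every candidate y, either m3 ∨ y ≠ m18 or m3 ∧ y ≠ m19; no complement exists.

none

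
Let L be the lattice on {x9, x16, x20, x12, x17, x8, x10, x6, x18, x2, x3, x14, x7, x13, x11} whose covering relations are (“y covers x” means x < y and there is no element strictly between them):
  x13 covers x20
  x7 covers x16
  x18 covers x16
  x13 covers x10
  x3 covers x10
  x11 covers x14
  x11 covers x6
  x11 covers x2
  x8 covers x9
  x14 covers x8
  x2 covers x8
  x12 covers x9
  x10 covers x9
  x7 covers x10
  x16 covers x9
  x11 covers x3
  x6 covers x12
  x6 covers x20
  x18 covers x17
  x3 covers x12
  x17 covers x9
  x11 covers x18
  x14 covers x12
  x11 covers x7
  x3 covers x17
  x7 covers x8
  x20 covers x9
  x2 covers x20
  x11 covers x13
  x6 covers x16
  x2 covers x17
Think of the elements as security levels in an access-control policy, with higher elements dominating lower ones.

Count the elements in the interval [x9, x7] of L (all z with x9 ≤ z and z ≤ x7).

5

The interval [x9, x7] = {x10, x16, x7, x8, x9}, which has 5 elements.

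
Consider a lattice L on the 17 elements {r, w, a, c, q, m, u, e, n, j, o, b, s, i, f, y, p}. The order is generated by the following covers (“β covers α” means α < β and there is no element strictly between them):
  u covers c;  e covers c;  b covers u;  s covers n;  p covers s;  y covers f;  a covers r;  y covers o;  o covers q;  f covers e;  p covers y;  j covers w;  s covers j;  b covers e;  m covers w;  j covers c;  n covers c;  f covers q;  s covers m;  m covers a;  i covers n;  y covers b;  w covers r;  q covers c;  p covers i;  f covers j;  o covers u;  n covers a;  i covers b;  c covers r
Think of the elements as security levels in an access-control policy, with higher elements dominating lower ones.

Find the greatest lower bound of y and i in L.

b

Common lower bounds of {y, i}: b, c, e, r, u.
The greatest among these is b.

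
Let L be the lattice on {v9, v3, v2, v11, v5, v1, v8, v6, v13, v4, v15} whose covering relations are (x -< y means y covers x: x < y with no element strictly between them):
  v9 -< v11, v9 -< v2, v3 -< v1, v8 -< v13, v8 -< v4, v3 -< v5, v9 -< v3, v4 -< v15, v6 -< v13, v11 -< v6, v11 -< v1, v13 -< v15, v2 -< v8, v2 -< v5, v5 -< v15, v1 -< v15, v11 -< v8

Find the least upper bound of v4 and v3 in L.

v15

Common upper bounds of {v4, v3}: v15.
The least among these is v15.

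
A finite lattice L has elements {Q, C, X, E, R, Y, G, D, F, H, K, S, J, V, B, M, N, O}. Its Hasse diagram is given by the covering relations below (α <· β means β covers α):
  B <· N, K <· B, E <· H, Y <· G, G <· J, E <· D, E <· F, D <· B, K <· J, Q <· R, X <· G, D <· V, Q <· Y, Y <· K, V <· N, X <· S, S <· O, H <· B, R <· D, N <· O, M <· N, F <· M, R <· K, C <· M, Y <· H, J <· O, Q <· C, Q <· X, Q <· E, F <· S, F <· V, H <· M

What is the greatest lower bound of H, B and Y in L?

Common lower bounds of {H, B, Y}: Q, Y.
The greatest among these is Y.

Y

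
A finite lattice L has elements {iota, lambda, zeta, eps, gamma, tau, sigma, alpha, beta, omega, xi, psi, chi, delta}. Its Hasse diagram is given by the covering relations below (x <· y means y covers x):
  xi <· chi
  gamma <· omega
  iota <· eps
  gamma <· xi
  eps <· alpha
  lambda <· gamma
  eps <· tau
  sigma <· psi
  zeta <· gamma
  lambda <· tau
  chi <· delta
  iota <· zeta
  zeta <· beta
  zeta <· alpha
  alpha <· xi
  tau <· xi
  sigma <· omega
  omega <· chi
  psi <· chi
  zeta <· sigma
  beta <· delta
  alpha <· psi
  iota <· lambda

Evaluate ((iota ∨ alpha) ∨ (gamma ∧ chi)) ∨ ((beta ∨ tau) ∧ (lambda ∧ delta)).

iota ∨ alpha = alpha
gamma ∧ chi = gamma
alpha ∨ gamma = xi
beta ∨ tau = delta
lambda ∧ delta = lambda
delta ∧ lambda = lambda
xi ∨ lambda = xi

xi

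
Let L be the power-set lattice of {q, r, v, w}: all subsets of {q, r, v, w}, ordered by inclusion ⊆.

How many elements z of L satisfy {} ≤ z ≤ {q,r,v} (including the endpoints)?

8

The interval [{}, {q,r,v}] = {{q,r,v}, {q,r}, {q,v}, {q}, {r,v}, {r}, {v}, {}}, which has 8 elements.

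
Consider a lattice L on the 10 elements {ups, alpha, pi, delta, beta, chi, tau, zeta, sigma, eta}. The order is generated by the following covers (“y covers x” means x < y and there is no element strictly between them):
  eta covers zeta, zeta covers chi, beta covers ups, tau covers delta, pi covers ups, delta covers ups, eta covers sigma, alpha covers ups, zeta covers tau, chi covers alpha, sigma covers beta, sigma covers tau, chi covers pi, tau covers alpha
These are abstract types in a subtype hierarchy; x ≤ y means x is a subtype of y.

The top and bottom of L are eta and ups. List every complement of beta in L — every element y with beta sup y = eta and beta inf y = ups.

chi, pi, zeta

Need y with beta ∨ y = eta and beta ∧ y = ups.
Checking each element gives: chi, pi, zeta.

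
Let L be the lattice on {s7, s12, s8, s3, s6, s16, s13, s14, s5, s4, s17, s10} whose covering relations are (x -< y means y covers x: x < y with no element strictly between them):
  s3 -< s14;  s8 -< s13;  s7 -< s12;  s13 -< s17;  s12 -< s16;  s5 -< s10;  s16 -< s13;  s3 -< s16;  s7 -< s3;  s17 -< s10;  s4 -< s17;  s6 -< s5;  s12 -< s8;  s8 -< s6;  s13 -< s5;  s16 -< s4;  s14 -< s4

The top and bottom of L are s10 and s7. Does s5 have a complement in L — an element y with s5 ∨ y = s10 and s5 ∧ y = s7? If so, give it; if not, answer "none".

none

For every candidate y, either s5 ∨ y ≠ s10 or s5 ∧ y ≠ s7; no complement exists.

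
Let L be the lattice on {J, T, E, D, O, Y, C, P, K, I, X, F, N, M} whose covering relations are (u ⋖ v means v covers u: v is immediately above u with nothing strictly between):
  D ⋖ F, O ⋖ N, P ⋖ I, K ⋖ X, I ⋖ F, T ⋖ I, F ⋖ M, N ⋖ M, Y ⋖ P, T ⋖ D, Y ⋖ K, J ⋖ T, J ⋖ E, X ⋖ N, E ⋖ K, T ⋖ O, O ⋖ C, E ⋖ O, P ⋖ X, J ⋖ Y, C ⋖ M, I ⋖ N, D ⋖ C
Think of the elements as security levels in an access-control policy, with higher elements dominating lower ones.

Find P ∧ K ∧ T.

J

Common lower bounds of {P, K, T}: J.
The greatest among these is J.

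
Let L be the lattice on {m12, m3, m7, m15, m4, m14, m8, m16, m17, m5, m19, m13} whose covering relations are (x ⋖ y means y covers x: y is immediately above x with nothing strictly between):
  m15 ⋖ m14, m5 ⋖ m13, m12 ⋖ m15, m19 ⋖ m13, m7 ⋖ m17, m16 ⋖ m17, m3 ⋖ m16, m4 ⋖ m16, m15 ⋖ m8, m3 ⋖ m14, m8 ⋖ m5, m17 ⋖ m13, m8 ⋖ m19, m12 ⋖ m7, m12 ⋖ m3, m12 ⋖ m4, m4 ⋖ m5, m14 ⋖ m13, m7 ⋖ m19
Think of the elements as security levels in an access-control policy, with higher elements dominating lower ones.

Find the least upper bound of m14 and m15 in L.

Common upper bounds of {m14, m15}: m13, m14.
The least among these is m14.

m14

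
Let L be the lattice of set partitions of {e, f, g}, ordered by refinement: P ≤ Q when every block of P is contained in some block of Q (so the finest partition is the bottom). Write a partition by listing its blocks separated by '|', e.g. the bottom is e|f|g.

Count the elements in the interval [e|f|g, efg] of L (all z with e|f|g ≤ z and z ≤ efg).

The interval [e|f|g, efg] = {efg, ef|g, eg|f, e|fg, e|f|g}, which has 5 elements.

5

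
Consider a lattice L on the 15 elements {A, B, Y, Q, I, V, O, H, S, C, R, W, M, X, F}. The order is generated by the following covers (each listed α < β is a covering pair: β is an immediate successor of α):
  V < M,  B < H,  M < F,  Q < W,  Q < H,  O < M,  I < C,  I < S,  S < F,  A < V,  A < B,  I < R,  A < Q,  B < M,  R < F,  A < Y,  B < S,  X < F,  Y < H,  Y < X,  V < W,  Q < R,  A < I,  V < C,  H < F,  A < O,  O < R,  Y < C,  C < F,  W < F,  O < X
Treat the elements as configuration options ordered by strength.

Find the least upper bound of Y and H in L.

Common upper bounds of {Y, H}: F, H.
The least among these is H.

H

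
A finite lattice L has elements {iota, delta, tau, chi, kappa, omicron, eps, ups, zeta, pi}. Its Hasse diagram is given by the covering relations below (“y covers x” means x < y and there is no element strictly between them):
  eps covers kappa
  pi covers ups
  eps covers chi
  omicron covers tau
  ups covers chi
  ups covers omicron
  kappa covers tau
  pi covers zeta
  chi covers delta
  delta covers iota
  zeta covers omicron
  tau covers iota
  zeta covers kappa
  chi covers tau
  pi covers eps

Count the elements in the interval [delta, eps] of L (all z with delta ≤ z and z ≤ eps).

The interval [delta, eps] = {chi, delta, eps}, which has 3 elements.

3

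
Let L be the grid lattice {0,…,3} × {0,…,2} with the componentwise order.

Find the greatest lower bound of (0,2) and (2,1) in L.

Common lower bounds of {(0,2), (2,1)}: (0,0), (0,1).
The greatest among these is (0,1).

(0,1)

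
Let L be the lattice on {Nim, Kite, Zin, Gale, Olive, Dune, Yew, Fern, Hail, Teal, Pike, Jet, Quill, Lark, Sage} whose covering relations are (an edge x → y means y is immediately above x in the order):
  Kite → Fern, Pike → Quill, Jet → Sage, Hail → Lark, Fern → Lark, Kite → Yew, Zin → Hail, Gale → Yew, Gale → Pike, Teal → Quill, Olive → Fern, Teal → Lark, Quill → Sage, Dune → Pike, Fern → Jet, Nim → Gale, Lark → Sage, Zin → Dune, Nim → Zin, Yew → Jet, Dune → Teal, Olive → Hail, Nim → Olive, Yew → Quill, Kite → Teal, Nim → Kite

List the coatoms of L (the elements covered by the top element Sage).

Jet, Lark, Quill

The coatoms are exactly the elements covered by Sage: Jet, Lark, Quill.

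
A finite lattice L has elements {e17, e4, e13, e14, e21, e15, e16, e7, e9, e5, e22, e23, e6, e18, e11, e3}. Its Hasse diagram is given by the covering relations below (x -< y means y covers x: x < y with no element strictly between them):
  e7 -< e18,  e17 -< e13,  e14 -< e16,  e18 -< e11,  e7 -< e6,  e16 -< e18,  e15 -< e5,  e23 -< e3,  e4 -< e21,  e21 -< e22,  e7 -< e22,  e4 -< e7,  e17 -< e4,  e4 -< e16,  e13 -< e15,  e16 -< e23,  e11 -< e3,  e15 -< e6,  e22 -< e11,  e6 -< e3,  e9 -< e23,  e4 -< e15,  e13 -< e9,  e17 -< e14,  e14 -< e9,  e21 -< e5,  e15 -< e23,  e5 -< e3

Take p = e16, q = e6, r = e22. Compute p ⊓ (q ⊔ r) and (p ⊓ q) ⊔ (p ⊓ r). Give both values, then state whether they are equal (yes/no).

e16; e4; no

q ⊔ r = e3, so p ⊓ (q ⊔ r) = e16 ⊓ e3 = e16.
p ⊓ q = e4 and p ⊓ r = e4, so (p ⊓ q) ⊔ (p ⊓ r) = e4 ⊔ e4 = e4.
Equal: no.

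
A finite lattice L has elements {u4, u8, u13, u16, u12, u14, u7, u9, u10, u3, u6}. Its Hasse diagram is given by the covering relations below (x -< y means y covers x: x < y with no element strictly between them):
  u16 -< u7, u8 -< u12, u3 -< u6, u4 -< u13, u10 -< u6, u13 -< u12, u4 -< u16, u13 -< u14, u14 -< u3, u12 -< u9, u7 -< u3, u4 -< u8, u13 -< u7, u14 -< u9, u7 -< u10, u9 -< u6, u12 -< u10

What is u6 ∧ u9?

Common lower bounds of {u6, u9}: u12, u13, u14, u4, u8, u9.
The greatest among these is u9.

u9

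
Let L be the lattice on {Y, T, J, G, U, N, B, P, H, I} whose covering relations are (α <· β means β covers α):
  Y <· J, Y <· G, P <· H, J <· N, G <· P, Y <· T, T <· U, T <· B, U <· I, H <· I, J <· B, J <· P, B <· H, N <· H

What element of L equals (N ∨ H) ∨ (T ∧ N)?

N ∨ H = H
T ∧ N = Y
H ∨ Y = H

H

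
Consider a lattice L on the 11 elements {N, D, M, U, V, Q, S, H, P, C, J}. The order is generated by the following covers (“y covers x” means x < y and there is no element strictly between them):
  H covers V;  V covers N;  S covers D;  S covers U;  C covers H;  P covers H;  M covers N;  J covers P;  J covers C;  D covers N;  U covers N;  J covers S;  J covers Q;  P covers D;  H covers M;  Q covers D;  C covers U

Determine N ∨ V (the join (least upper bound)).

Common upper bounds of {N, V}: C, H, J, P, V.
The least among these is V.

V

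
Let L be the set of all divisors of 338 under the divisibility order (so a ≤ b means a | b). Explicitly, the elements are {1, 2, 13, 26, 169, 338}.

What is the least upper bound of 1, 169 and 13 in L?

In the divisibility order, the join is the least common multiple: lcm(1, 169, 13) = 169.

169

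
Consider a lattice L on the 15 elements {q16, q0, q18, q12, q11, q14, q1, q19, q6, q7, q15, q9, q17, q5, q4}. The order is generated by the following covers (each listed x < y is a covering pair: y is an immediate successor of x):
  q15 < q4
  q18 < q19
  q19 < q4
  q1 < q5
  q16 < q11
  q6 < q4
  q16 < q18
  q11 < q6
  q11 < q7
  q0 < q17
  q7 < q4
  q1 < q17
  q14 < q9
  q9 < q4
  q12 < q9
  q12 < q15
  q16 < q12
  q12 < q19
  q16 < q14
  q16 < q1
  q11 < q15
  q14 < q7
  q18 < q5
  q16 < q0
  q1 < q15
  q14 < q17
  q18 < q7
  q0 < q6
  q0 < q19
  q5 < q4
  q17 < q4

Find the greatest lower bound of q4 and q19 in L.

q19

Common lower bounds of {q4, q19}: q0, q12, q16, q18, q19.
The greatest among these is q19.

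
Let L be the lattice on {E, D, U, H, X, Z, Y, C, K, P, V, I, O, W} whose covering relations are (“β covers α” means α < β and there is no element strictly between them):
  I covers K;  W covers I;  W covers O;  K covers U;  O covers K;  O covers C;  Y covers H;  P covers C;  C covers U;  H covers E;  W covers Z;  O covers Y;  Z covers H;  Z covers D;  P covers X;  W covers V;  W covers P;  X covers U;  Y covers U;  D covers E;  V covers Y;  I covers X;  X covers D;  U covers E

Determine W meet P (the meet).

Common lower bounds of {W, P}: C, D, E, P, U, X.
The greatest among these is P.

P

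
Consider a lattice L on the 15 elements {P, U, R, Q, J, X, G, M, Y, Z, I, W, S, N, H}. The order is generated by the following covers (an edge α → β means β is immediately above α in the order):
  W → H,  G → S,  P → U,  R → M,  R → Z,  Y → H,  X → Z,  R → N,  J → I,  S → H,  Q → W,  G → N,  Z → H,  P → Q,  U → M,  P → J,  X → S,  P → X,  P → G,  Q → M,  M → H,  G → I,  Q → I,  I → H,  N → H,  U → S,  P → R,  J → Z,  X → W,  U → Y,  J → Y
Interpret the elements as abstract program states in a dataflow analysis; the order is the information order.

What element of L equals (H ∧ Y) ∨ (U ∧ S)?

Y

H ∧ Y = Y
U ∧ S = U
Y ∨ U = Y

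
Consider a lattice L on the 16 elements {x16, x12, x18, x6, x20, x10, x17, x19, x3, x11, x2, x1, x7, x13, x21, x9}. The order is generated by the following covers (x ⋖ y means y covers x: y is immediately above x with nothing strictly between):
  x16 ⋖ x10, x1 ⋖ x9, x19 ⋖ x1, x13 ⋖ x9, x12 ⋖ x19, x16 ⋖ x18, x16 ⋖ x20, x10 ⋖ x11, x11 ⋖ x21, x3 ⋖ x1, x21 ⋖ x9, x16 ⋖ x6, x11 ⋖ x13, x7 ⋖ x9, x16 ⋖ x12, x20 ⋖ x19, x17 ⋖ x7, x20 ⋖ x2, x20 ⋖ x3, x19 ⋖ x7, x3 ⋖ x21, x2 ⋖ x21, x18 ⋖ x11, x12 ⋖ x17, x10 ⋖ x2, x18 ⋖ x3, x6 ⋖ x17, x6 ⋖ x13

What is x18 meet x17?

x16

Common lower bounds of {x18, x17}: x16.
The greatest among these is x16.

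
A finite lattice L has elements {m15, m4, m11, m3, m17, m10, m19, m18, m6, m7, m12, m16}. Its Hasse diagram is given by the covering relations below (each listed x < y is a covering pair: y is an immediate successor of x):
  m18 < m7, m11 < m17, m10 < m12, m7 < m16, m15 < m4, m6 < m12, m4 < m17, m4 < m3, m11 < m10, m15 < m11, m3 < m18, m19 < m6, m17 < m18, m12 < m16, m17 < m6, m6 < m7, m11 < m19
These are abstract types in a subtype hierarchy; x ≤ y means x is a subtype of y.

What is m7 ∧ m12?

Common lower bounds of {m7, m12}: m11, m15, m17, m19, m4, m6.
The greatest among these is m6.

m6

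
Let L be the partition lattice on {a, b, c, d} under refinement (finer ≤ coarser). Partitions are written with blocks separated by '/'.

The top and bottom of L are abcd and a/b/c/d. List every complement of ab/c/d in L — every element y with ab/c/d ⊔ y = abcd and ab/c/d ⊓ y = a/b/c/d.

a/bcd, ac/bd, acd/b, ad/bc

Need y with ab/c/d ∨ y = abcd and ab/c/d ∧ y = a/b/c/d.
Checking each element gives: a/bcd, ac/bd, acd/b, ad/bc.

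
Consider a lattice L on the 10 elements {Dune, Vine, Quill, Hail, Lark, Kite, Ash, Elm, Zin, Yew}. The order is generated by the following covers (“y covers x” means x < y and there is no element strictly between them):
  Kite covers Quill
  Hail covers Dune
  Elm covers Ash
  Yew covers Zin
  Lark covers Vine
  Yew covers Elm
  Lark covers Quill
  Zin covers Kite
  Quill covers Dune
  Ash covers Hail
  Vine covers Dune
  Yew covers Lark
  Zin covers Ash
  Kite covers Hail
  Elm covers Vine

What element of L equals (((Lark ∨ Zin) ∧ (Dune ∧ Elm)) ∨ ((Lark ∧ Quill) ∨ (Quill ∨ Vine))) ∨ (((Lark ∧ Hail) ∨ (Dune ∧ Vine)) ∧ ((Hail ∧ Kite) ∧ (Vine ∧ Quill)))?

Lark ∨ Zin = Yew
Dune ∧ Elm = Dune
Yew ∧ Dune = Dune
Lark ∧ Quill = Quill
Quill ∨ Vine = Lark
Quill ∨ Lark = Lark
Dune ∨ Lark = Lark
Lark ∧ Hail = Dune
Dune ∧ Vine = Dune
Dune ∨ Dune = Dune
Hail ∧ Kite = Hail
Vine ∧ Quill = Dune
Hail ∧ Dune = Dune
Dune ∧ Dune = Dune
Lark ∨ Dune = Lark

Lark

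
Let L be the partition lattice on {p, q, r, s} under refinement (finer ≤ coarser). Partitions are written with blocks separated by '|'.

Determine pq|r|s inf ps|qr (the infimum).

Common lower bounds of {pq|r|s, ps|qr}: p|q|r|s.
The greatest among these is p|q|r|s.

p|q|r|s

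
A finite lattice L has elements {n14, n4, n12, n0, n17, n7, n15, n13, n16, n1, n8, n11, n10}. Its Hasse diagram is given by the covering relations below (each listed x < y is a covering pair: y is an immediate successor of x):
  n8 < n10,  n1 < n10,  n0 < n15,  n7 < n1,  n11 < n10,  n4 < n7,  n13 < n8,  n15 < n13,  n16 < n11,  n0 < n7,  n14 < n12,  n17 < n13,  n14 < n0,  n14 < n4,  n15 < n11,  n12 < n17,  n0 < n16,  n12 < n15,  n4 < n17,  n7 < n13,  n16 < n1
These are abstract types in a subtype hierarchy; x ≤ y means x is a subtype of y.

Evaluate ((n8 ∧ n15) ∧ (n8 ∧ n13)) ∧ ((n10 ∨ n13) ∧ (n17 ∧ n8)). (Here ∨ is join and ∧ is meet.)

n12

n8 ∧ n15 = n15
n8 ∧ n13 = n13
n15 ∧ n13 = n15
n10 ∨ n13 = n10
n17 ∧ n8 = n17
n10 ∧ n17 = n17
n15 ∧ n17 = n12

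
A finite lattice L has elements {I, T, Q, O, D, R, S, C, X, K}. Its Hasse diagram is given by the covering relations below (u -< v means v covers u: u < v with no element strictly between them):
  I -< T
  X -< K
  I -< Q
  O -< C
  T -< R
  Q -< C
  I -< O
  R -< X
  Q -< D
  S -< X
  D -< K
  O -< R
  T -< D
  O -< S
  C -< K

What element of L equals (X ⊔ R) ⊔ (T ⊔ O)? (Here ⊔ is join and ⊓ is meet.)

X ∨ R = X
T ∨ O = R
X ∨ R = X

X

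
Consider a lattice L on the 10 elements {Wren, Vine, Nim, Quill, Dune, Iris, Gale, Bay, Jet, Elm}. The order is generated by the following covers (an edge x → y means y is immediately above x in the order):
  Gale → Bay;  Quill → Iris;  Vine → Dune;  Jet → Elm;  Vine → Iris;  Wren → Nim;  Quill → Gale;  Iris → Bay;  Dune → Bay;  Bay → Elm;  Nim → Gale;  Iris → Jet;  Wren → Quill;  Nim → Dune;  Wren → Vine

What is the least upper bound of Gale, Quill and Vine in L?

Common upper bounds of {Gale, Quill, Vine}: Bay, Elm.
The least among these is Bay.

Bay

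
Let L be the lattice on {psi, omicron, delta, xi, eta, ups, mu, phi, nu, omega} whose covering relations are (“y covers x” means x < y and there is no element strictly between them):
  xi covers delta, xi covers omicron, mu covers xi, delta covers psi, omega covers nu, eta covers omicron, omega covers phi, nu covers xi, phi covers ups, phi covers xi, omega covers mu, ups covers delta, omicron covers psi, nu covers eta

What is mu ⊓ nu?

Common lower bounds of {mu, nu}: delta, omicron, psi, xi.
The greatest among these is xi.

xi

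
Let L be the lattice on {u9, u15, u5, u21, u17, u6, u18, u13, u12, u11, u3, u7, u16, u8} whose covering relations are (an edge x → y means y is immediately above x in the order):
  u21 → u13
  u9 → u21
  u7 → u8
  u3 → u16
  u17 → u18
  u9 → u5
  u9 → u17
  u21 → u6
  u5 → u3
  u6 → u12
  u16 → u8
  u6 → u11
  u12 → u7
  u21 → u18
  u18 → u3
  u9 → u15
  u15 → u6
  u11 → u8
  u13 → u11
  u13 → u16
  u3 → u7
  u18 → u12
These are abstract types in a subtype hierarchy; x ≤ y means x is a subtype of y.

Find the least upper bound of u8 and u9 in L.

Common upper bounds of {u8, u9}: u8.
The least among these is u8.

u8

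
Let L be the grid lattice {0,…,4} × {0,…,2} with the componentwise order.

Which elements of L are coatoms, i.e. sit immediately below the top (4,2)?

The coatoms are exactly the elements covered by (4,2): (3,2), (4,1).

(3,2), (4,1)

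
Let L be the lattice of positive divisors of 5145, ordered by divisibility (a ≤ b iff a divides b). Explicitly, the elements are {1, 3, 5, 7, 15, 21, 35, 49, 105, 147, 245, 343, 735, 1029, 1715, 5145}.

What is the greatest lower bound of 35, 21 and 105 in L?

Common lower bounds of {35, 21, 105}: 1, 7.
The greatest among these is 7.

7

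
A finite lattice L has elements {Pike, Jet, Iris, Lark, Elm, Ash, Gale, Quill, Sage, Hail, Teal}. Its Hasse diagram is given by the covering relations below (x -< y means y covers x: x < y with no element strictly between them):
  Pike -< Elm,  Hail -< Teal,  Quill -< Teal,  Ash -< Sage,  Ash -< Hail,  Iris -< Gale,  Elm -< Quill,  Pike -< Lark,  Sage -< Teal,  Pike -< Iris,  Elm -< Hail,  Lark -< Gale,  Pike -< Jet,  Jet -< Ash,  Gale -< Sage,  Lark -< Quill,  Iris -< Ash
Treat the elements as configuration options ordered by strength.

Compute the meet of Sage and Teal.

Sage

Common lower bounds of {Sage, Teal}: Ash, Gale, Iris, Jet, Lark, Pike, Sage.
The greatest among these is Sage.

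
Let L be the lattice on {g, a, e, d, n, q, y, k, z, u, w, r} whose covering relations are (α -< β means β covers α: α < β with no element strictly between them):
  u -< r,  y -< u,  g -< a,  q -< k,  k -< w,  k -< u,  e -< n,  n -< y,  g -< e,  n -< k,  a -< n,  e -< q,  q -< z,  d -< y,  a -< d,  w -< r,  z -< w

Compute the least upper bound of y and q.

Common upper bounds of {y, q}: r, u.
The least among these is u.

u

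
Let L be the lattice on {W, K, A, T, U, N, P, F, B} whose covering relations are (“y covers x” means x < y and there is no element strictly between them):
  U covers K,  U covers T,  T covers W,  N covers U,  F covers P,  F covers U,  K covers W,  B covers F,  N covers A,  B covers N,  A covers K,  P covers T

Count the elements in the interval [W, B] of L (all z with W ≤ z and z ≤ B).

The interval [W, B] = {A, B, F, K, N, P, T, U, W}, which has 9 elements.

9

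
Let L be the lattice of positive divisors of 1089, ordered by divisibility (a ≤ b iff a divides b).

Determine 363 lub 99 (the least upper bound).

Common upper bounds of {363, 99}: 1089.
The least among these is 1089.

1089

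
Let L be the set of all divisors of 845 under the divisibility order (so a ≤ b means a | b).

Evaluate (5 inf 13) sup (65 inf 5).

5 ∧ 13 = 1
65 ∧ 5 = 5
1 ∨ 5 = 5

5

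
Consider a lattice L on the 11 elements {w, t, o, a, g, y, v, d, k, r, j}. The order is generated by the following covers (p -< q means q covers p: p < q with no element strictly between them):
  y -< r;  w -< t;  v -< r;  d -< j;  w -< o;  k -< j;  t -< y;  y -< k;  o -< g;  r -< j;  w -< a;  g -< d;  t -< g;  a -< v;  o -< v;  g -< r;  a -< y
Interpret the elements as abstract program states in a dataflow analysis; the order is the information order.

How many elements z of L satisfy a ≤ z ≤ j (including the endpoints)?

6

The interval [a, j] = {a, j, k, r, v, y}, which has 6 elements.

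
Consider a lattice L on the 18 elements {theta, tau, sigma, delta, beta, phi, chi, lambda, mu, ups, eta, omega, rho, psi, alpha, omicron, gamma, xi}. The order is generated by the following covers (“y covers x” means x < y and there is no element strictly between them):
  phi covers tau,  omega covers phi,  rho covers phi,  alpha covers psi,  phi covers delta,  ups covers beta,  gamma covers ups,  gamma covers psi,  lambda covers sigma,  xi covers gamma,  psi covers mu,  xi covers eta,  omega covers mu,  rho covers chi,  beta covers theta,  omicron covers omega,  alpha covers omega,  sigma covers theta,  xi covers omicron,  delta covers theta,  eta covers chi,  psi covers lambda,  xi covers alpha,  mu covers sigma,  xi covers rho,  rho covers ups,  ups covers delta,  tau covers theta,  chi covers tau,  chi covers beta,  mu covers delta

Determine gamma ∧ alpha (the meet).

psi

Common lower bounds of {gamma, alpha}: delta, lambda, mu, psi, sigma, theta.
The greatest among these is psi.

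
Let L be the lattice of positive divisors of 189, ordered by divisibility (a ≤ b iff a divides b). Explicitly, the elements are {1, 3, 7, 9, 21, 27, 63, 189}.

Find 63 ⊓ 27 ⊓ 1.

Common lower bounds of {63, 27, 1}: 1.
The greatest among these is 1.

1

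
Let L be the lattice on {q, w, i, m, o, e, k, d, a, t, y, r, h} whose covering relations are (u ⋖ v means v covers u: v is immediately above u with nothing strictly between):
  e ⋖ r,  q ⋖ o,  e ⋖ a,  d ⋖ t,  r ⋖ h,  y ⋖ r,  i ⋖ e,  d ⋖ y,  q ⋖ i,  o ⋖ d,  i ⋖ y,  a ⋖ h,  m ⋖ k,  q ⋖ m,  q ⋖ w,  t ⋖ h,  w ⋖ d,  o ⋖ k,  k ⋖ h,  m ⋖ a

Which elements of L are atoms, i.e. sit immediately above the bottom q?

i, m, o, w

The atoms are exactly the elements that cover q: i, m, o, w.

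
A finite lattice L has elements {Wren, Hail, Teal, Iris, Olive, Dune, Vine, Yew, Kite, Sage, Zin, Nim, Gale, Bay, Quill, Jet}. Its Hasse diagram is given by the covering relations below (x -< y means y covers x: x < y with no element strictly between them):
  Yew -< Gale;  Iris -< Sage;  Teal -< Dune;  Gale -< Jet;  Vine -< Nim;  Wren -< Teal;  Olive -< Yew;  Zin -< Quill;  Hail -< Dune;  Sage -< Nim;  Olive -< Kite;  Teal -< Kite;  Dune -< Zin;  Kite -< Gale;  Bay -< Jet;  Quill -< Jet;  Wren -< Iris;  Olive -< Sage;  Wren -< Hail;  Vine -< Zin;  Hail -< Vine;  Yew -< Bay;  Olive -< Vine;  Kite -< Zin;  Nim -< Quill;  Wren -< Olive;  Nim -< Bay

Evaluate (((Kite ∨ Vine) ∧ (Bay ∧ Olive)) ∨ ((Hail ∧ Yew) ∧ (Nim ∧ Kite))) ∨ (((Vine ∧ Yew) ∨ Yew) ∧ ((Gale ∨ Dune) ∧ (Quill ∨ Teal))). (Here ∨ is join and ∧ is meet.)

Olive

Kite ∨ Vine = Zin
Bay ∧ Olive = Olive
Zin ∧ Olive = Olive
Hail ∧ Yew = Wren
Nim ∧ Kite = Olive
Wren ∧ Olive = Wren
Olive ∨ Wren = Olive
Vine ∧ Yew = Olive
Olive ∨ Yew = Yew
Gale ∨ Dune = Jet
Quill ∨ Teal = Quill
Jet ∧ Quill = Quill
Yew ∧ Quill = Olive
Olive ∨ Olive = Olive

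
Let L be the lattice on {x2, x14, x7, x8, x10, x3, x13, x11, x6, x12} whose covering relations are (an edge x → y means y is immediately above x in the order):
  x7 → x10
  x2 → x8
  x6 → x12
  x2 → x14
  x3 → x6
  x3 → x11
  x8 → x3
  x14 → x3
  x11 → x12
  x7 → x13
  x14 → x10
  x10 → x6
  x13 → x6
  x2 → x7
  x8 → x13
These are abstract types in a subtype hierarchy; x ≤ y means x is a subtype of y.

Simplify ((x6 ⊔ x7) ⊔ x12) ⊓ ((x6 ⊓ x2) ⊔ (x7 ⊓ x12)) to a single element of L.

x7

x6 ∨ x7 = x6
x6 ∨ x12 = x12
x6 ∧ x2 = x2
x7 ∧ x12 = x7
x2 ∨ x7 = x7
x12 ∧ x7 = x7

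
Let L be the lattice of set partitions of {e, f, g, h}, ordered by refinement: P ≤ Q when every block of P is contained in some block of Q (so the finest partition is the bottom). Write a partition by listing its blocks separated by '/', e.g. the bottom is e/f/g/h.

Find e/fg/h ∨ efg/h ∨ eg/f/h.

The join of e/fg/h, efg/h, eg/f/h merges any blocks that overlap across the partitions, giving efg/h.

efg/h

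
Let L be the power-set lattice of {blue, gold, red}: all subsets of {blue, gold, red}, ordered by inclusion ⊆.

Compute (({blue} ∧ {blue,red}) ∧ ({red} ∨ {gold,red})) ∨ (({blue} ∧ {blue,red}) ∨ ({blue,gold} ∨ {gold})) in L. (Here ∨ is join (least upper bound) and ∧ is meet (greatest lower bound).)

{blue} ∧ {blue,red} = {blue}
{red} ∨ {gold,red} = {gold,red}
{blue} ∧ {gold,red} = ∅
{blue} ∧ {blue,red} = {blue}
{blue,gold} ∨ {gold} = {blue,gold}
{blue} ∨ {blue,gold} = {blue,gold}
∅ ∨ {blue,gold} = {blue,gold}

{blue,gold}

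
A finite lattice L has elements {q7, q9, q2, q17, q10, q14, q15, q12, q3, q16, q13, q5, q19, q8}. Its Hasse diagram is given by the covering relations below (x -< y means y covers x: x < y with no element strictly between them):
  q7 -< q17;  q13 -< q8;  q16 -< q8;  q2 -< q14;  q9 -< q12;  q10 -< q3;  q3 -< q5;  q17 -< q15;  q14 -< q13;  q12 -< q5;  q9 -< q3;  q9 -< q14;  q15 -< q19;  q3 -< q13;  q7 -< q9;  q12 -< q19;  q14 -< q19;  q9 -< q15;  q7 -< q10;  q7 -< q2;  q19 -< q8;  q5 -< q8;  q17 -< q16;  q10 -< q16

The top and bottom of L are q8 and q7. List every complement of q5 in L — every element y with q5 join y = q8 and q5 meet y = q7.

Need y with q5 ∨ y = q8 and q5 ∧ y = q7.
Checking each element gives: q17, q2.

q17, q2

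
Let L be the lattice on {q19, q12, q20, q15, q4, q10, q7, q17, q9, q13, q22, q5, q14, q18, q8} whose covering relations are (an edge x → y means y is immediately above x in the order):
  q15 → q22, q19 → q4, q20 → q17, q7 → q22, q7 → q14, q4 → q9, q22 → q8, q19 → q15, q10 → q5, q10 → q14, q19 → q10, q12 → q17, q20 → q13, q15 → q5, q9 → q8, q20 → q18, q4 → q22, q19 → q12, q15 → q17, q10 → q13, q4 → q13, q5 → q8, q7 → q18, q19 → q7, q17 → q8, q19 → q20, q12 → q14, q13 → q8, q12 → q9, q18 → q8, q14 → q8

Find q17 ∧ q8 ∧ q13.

q20

Common lower bounds of {q17, q8, q13}: q19, q20.
The greatest among these is q20.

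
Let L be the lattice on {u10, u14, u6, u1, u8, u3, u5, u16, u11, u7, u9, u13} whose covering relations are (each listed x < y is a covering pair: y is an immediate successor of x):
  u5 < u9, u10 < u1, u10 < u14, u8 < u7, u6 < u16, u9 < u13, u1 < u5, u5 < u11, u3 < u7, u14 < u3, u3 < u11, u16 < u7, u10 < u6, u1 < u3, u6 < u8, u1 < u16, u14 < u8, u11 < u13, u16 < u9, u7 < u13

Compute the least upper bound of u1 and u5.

u5

Common upper bounds of {u1, u5}: u11, u13, u5, u9.
The least among these is u5.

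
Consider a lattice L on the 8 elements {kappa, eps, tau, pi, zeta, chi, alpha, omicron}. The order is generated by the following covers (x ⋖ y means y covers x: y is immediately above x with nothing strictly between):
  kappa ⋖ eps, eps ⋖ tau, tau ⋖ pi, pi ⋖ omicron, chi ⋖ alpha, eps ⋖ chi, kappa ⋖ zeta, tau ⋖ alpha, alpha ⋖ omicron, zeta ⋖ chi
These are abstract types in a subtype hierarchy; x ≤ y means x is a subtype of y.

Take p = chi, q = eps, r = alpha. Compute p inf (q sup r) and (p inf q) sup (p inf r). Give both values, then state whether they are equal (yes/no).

chi; chi; yes

q sup r = alpha, so p inf (q sup r) = chi inf alpha = chi.
p inf q = eps and p inf r = chi, so (p inf q) sup (p inf r) = eps sup chi = chi.
Equal: yes.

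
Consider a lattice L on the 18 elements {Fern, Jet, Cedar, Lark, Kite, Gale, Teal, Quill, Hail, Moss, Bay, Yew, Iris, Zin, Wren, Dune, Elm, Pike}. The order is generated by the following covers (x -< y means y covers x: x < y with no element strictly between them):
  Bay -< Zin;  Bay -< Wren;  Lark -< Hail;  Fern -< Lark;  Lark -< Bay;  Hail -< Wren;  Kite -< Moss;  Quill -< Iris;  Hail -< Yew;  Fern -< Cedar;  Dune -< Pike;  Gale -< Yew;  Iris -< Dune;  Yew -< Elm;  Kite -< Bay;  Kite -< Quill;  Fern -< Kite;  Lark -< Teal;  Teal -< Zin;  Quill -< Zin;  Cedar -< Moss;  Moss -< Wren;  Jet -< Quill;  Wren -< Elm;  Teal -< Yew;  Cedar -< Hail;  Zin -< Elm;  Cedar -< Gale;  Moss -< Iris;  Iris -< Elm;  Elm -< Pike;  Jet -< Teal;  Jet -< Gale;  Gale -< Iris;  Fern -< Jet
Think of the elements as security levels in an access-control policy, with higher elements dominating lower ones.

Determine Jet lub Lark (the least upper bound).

Teal

Common upper bounds of {Jet, Lark}: Elm, Pike, Teal, Yew, Zin.
The least among these is Teal.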